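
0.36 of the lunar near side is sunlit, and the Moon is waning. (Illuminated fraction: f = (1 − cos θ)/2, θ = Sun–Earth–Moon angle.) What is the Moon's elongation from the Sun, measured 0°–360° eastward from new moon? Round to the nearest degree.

286°

cos θ = 1 − 2f = 0.280, giving a principal value of 73.7°.
Waning ⇒ past full, so θ = 360° − 73.7° = 286.3°.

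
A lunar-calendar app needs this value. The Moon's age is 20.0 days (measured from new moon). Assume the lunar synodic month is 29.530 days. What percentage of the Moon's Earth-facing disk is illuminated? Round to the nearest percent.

72%

Elongation θ = 360° × 20.0/29.530 ≈ 243.8°.
cos 243.8° = (-0.441), so f = (1 − (-0.441))/2 = 0.721, so 72%.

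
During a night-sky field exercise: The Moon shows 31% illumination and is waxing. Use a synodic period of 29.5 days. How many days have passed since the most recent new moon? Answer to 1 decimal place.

From f = (1 − cos θ)/2: cos θ = 1 − 2×0.31 = 0.380; arccos → 67.7°.
The Moon is waxing (0°–180°), so θ = 67.7° directly.
That fraction of the synodic month is 67.7/360 × 29.5 d ≈ 5.54 d.

5.5 days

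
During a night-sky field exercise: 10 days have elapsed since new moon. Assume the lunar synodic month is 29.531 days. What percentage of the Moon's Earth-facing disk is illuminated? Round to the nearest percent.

76%

Phase angle: θ = 360°·(10 d)/(29.531 d) = 121.9°.
Illuminated fraction = (1 − cos 121.9°)/2 = (1 − (-0.529))/2 ≈ 0.764, so 76%.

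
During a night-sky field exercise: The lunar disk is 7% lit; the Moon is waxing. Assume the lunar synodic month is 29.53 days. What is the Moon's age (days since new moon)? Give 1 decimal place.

2.5 days

cos θ = 1 − 2f = 0.860, giving a principal value of 30.7°.
Before full moon the principal value applies: θ = 30.7°.
Age = 29.53 × 30.7°/360° ≈ 2.52 days.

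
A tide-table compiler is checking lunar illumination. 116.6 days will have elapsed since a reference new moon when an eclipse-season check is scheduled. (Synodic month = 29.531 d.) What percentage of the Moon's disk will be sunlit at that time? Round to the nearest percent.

3%

Reduce mod P: 116.6 − 3×29.531 = 28.01 d into the current lunation.
Phase angle: θ = 360°·(28.01 d)/(29.531 d) = 341.4°.
Illuminated fraction = (1 − cos 341.4°)/2 = (1 − 0.948)/2 ≈ 0.026, so 3%.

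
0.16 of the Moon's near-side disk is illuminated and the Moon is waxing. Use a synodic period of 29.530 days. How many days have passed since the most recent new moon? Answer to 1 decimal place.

3.9 days

cos θ = 1 − 2f = 0.680, giving a principal value of 47.2°.
Before full moon the principal value applies: θ = 47.2°.
Age = 29.530 × 47.2°/360° ≈ 3.87 days.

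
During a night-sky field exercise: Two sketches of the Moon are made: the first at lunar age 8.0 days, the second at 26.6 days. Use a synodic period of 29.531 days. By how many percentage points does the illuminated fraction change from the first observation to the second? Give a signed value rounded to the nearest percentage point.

-47 percentage points

θ₁ = 360° × 8.0/29.531 = 97.5°, f₁ = (1 − cos θ₁)/2 = 0.565.
θ₂ = 360° × 26.6/29.531 = 324.3°, f₂ = (1 − cos θ₂)/2 = 0.094.
Change = f₂ − f₁ = -0.471 → -47 percentage points.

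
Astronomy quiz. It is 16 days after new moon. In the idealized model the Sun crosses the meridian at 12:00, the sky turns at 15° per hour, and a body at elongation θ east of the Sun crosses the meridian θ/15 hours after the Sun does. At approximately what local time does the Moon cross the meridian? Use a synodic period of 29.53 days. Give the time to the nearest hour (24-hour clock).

01:00

Elongation θ = 360° × 16/29.53 ≈ 195.1°.
The Moon trails the Sun by θ/15 = 195.1/15 ≈ 13.00 hours.
12:00 + 13.00 h ≈ 01:00 → 01:00 to the nearest hour.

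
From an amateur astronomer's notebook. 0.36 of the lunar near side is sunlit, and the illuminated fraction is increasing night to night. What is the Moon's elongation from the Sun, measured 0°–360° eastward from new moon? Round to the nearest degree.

74°

From f = (1 − cos θ)/2: cos θ = 1 − 2×0.36 = 0.280; arccos → 73.7°.
The Moon is waxing (0°–180°), so θ = 73.7° directly.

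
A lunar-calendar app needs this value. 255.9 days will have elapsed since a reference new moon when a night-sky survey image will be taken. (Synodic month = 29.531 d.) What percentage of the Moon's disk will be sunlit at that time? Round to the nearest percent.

75%

Reduce mod P: 255.9 − 8×29.531 = 19.65 d into the current lunation.
Elongation θ = 360° × 19.65/29.531 ≈ 239.6°.
cos 239.6° = (-0.506), so f = (1 − (-0.506))/2 = 0.753, so 75%.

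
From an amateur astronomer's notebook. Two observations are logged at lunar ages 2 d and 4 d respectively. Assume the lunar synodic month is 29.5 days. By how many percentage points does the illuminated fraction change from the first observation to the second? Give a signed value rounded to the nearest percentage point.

+13 percentage points

θ₁ = 360° × 2/29.5 = 24.4°, f₁ = (1 − cos θ₁)/2 = 0.045.
θ₂ = 360° × 4/29.5 = 48.8°, f₂ = (1 − cos θ₂)/2 = 0.171.
Change = f₂ − f₁ = +0.126 → +13 percentage points.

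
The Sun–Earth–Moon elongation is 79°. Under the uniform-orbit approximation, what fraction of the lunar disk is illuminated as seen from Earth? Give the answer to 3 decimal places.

cos 79° = 0.191, so f = (1 − 0.191)/2 = 0.405.

0.405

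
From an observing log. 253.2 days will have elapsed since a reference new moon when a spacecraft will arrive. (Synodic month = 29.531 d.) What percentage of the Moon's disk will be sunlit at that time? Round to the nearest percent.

Reduce mod P: 253.2 − 8×29.531 = 16.95 d into the current lunation.
Elongation θ = 360° × 16.95/29.531 ≈ 206.7°.
With cos θ = (-0.894), the lit fraction is (1 − (-0.894))/2 ≈ 0.947, so 95%.

95%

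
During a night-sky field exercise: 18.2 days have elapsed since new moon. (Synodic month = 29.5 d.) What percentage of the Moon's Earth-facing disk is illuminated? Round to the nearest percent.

87%

Elongation θ = 360° × 18.2/29.5 ≈ 222.1°.
cos 222.1° = (-0.742), so f = (1 − (-0.742))/2 = 0.871, so 87%.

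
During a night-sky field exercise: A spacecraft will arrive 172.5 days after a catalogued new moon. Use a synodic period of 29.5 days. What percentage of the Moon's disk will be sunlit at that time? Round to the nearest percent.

Reduce mod P: 172.5 − 5×29.5 = 25.00 d into the current lunation.
The Moon has covered 25.00/29.5 of its cycle, so θ ≈ 360° × 25.00/29.5 = 305.1°.
cos 305.1° = 0.575, so f = (1 − 0.575)/2 = 0.213, so 21%.

21%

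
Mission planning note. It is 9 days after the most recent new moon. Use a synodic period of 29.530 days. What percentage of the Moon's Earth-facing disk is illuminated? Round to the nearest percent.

Elongation θ = 360° × 9/29.530 ≈ 109.7°.
With cos θ = (-0.337), the lit fraction is (1 − (-0.337))/2 ≈ 0.669, so 67%.

67%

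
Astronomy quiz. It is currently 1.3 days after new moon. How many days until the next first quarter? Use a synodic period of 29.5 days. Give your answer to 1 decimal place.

First quarter is 0.25 of the way through the cycle: age 0.25 × 29.5 = 7.375 d.
That is 7.375 − 1.3 = 6.075 days ahead.

6.1 days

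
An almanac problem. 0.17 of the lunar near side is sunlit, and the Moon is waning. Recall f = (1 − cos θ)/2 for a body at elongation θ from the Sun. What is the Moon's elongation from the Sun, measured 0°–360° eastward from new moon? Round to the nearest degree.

311°

Invert f = (1 − cos θ)/2 to get cos θ = 1 − 2(0.17) = 0.660, hence θ₀ = arccos 0.660 = 48.7°.
Since the Moon is past full (waning), take the reflex angle: θ = 360° − 48.7° = 311.3°.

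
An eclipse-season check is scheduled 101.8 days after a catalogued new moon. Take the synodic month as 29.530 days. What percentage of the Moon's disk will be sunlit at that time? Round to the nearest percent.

101.8 d spans 3 complete synodic months (3 × 29.530 = 88.59 d) plus 13.21 d.
The Moon has covered 13.21/29.530 of its cycle, so θ ≈ 360° × 13.21/29.530 = 161.0°.
With cos θ = (-0.946), the lit fraction is (1 − (-0.946))/2 ≈ 0.973, so 97%.

97%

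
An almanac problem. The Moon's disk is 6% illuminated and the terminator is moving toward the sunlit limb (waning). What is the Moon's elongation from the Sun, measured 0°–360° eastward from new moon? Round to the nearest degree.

332°

Invert f = (1 − cos θ)/2 to get cos θ = 1 − 2(0.06) = 0.880, hence θ₀ = arccos 0.880 = 28.4°.
A waning Moon lies in 180°–360°, so θ = 360° − 28.4° = 331.6°.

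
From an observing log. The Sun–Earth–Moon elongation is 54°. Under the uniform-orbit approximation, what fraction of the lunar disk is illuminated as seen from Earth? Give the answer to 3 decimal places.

cos 54° = 0.588, so f = (1 − 0.588)/2 = 0.206.

0.206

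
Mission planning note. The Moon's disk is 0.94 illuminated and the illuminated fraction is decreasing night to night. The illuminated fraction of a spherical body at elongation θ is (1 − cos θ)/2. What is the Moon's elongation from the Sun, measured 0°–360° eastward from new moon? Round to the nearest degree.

cos θ = 1 − 2f = -0.880, giving a principal value of 151.6°.
Waning ⇒ past full, so θ = 360° − 151.6° = 208.4°.

208°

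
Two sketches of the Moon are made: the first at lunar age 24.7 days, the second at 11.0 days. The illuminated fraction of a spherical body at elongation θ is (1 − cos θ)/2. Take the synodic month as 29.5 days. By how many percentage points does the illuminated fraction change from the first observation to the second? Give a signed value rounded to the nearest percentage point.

First observation: θ = 360°·24.7/29.5 = 301.4°, so f = 0.239.
Second observation: θ = 134.2°, f = 0.849.
Δf = 0.849 − 0.239 = +0.609, i.e. +61 pp.

+61 percentage points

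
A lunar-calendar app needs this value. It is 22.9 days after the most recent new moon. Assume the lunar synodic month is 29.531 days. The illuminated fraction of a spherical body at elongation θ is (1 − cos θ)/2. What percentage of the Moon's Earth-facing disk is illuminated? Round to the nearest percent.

42%

Phase angle: θ = 360°·(22.9 d)/(29.531 d) = 279.2°.
cos 279.2° = 0.159, so f = (1 − 0.159)/2 = 0.420, so 42%.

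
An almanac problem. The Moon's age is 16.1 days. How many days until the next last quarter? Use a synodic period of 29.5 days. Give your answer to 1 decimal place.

6.0 days

Last quarter occurs at elongation 270°, i.e. at age 29.5 × 270/360 = 22.125 d.
That is 22.125 − 16.1 = 6.025 days ahead.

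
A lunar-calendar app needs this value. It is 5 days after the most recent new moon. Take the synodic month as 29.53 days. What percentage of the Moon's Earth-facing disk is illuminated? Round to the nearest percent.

Elongation θ = 360° × 5/29.53 ≈ 61.0°.
cos 61.0° = 0.485, so f = (1 − 0.485)/2 = 0.257, so 26%.

26%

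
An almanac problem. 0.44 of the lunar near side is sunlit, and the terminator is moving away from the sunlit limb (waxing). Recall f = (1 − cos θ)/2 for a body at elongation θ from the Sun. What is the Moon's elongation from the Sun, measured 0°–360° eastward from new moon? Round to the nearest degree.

83°

Invert f = (1 − cos θ)/2 to get cos θ = 1 − 2(0.44) = 0.120, hence θ₀ = arccos 0.120 = 83.1°.
Before full moon the principal value applies: θ = 83.1°.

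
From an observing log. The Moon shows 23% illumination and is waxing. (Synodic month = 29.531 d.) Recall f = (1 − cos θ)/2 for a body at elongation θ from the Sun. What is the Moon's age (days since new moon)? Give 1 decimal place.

Invert f = (1 − cos θ)/2 to get cos θ = 1 − 2(0.23) = 0.540, hence θ₀ = arccos 0.540 = 57.3°.
Waxing ⇒ before full, so θ = 57.3°.
That fraction of the synodic month is 57.3/360 × 29.531 d ≈ 4.70 d.

4.7 days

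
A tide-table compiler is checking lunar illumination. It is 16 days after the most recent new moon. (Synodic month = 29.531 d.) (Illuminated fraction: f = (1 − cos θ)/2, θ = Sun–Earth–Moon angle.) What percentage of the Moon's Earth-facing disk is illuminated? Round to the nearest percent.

98%

Phase angle: θ = 360°·(16 d)/(29.531 d) = 195.0°.
Illuminated fraction = (1 − cos 195.0°)/2 = (1 − (-0.966))/2 ≈ 0.983, so 98%.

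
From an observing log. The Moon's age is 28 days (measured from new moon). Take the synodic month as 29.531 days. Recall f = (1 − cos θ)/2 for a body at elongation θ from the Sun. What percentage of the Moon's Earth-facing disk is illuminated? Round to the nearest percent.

Elongation θ = 360° × 28/29.531 ≈ 341.3°.
cos 341.3° = 0.947, so f = (1 − 0.947)/2 = 0.026, so 3%.

3%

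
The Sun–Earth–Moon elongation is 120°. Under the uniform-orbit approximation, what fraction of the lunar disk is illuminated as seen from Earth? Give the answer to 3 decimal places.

Half-versine of 120°: (1 − (-0.500))/2 = 0.750.

0.750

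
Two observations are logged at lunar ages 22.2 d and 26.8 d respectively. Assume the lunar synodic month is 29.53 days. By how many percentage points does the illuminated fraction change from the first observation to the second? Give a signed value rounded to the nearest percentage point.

-41 percentage points

θ₁ = 360° × 22.2/29.53 = 270.6°, f₁ = (1 − cos θ₁)/2 = 0.494.
θ₂ = 360° × 26.8/29.53 = 326.7°, f₂ = (1 − cos θ₂)/2 = 0.082.
Change = f₂ − f₁ = -0.412 → -41 percentage points.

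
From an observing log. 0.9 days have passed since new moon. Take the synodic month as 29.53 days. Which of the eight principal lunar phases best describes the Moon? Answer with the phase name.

At 0.9/29.53 of the cycle, θ ≈ 11° — the new moon range.

new moon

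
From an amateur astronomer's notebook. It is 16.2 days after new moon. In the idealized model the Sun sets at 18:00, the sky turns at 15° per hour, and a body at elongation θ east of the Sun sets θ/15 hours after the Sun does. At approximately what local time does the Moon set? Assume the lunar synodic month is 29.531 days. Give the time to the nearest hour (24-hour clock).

Elongation θ = 360° × 16.2/29.531 ≈ 197.5°.
Delay after the Sun = 197.5° / (15°/h) ≈ 13.17 h.
18:00 + 13.17 h ≈ 07:10 → 07:00 to the nearest hour.

07:00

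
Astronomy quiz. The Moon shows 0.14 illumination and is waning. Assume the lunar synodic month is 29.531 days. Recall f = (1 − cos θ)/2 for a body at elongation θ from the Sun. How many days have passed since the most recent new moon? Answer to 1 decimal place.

Invert f = (1 − cos θ)/2 to get cos θ = 1 − 2(0.14) = 0.720, hence θ₀ = arccos 0.720 = 43.9°.
A waning Moon lies in 180°–360°, so θ = 360° − 43.9° = 316.1°.
At 360°/29.531 d per day, 316.1° corresponds to 25.93 days.

25.9 days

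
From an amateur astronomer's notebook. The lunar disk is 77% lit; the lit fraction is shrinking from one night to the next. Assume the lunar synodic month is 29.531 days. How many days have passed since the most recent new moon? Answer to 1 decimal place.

19.5 days

From f = (1 − cos θ)/2: cos θ = 1 − 2×0.77 = -0.540; arccos → 122.7°.
Waning ⇒ past full, so θ = 360° − 122.7° = 237.3°.
At 360°/29.531 d per day, 237.3° corresponds to 19.47 days.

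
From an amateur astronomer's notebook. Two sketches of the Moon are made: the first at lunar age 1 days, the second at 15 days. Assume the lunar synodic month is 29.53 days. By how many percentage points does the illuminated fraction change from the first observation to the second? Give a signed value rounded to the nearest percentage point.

+99 percentage points

First observation: θ = 360°·1/29.53 = 12.2°, so f = 0.011.
Second observation: θ = 182.9°, f = 0.999.
Δf = 0.999 − 0.011 = +0.988, i.e. +99 pp.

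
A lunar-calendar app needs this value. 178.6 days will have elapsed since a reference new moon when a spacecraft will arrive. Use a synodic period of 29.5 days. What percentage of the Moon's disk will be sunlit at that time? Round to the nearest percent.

Reduce mod P: 178.6 − 6×29.5 = 1.60 d into the current lunation.
The Moon has covered 1.60/29.5 of its cycle, so θ ≈ 360° × 1.60/29.5 = 19.5°.
With cos θ = 0.942, the lit fraction is (1 − 0.942)/2 ≈ 0.029, so 3%.

3%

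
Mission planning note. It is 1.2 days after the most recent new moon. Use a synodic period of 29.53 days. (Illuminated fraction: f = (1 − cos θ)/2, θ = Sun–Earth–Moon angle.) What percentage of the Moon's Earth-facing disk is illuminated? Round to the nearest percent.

Elongation θ = 360° × 1.2/29.53 ≈ 14.6°.
With cos θ = 0.968, the lit fraction is (1 − 0.968)/2 ≈ 0.016, so 2%.

2%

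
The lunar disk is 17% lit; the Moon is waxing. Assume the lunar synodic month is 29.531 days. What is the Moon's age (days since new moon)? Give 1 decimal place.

4.0 days

From f = (1 − cos θ)/2: cos θ = 1 − 2×0.17 = 0.660; arccos → 48.7°.
Waxing ⇒ before full, so θ = 48.7°.
At 360°/29.531 d per day, 48.7° corresponds to 3.99 days.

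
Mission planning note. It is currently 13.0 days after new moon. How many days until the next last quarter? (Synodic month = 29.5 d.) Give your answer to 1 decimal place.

9.1 days

Last quarter is 0.75 of the way through the cycle: age 0.75 × 29.5 = 22.125 d.
So 9.125 days remain (22.125 − 13.0).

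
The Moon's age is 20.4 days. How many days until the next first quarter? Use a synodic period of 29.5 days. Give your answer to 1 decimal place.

16.5 days

First quarter occurs at elongation 90°, i.e. at age 29.5 × 90/360 = 7.375 d.
This lunation's first quarter (7.375 d) has passed, so add one period: 36.875 − 20.4 = 16.475 days.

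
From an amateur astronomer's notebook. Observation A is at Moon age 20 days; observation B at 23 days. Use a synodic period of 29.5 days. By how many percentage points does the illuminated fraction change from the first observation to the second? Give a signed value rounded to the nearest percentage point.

First observation: θ = 360°·20/29.5 = 244.1°, so f = 0.719.
Second observation: θ = 280.7°, f = 0.407.
Δf = 0.407 − 0.719 = -0.311, i.e. -31 pp.

-31 pp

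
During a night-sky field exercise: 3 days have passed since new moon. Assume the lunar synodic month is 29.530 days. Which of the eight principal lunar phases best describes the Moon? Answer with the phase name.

waxing crescent

θ ≈ 360° × 3/29.530 = 37°, which falls in the waxing crescent sector.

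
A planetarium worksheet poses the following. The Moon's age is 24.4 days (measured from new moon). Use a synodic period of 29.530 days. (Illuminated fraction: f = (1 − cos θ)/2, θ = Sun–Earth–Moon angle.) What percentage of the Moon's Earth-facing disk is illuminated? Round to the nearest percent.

27%

The Moon has covered 24.4/29.530 of its cycle, so θ ≈ 360° × 24.4/29.530 = 297.5°.
cos 297.5° = 0.461, so f = (1 − 0.461)/2 = 0.269, so 27%.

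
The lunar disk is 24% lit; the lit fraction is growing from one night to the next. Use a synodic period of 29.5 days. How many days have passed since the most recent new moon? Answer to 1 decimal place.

cos θ = 1 − 2f = 0.520, giving a principal value of 58.7°.
The Moon is waxing (0°–180°), so θ = 58.7° directly.
That fraction of the synodic month is 58.7/360 × 29.5 d ≈ 4.81 d.

4.8 days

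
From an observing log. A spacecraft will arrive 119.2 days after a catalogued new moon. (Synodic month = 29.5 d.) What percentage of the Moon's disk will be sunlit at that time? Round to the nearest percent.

2%

Reduce mod P: 119.2 − 4×29.5 = 1.20 d into the current lunation.
Elongation θ = 360° × 1.20/29.5 ≈ 14.6°.
cos 14.6° = 0.968, so f = (1 − 0.968)/2 = 0.016, so 2%.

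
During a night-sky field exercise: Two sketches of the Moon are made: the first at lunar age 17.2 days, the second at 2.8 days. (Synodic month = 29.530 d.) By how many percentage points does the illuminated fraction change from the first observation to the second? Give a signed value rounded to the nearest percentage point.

θ₁ = 360° × 17.2/29.530 = 209.7°, f₁ = (1 − cos θ₁)/2 = 0.934.
θ₂ = 360° × 2.8/29.530 = 34.1°, f₂ = (1 − cos θ₂)/2 = 0.086.
Change = f₂ − f₁ = -0.848 → -85 percentage points.

-85 pp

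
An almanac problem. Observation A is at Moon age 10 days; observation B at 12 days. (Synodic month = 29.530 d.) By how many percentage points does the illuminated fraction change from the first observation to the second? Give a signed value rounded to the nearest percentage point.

+15 percentage points

θ₁ = 360° × 10/29.530 = 121.9°, f₁ = (1 − cos θ₁)/2 = 0.764.
θ₂ = 360° × 12/29.530 = 146.3°, f₂ = (1 − cos θ₂)/2 = 0.916.
Change = f₂ − f₁ = +0.152 → +15 percentage points.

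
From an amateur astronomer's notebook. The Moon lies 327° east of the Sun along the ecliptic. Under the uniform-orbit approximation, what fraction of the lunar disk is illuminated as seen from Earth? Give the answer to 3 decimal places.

f = (1 − cos 327°)/2 = (1 − 0.839)/2 ≈ 0.081.

0.081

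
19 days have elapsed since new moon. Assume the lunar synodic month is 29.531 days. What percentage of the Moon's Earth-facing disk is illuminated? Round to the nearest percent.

Phase angle: θ = 360°·(19 d)/(29.531 d) = 231.6°.
cos 231.6° = (-0.621), so f = (1 − (-0.621))/2 = 0.810, so 81%.

81%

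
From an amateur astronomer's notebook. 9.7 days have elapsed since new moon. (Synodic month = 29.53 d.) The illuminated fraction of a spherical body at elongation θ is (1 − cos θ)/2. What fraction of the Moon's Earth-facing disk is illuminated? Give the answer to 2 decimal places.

0.74

Phase angle: θ = 360°·(9.7 d)/(29.53 d) = 118.3°.
cos 118.3° = (-0.473), so f = (1 − (-0.473))/2 = 0.737.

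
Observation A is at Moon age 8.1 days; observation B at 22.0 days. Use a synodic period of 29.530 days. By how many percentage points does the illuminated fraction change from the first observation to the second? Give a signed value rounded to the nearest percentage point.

-6 percentage points

First observation: θ = 360°·8.1/29.530 = 98.7°, so f = 0.576.
Second observation: θ = 268.2°, f = 0.516.
Δf = 0.516 − 0.576 = -0.060, i.e. -6 pp.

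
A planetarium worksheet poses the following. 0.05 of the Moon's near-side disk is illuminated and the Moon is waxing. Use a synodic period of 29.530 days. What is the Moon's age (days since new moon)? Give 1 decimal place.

Invert f = (1 − cos θ)/2 to get cos θ = 1 − 2(0.05) = 0.900, hence θ₀ = arccos 0.900 = 25.8°.
Waxing ⇒ before full, so θ = 25.8°.
At 360°/29.530 d per day, 25.8° corresponds to 2.12 days.

2.1 days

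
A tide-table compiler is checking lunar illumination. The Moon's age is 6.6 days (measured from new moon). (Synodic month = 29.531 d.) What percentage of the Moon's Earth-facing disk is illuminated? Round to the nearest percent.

42%

The Moon has covered 6.6/29.531 of its cycle, so θ ≈ 360° × 6.6/29.531 = 80.5°.
cos 80.5° = 0.166, so f = (1 − 0.166)/2 = 0.417, so 42%.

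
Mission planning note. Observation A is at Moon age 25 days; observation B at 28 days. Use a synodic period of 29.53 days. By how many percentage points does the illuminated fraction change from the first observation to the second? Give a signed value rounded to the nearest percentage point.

First observation: θ = 360°·25/29.53 = 304.8°, so f = 0.215.
Second observation: θ = 341.3°, f = 0.026.
Δf = 0.026 − 0.215 = -0.189, i.e. -19 pp.

-19 pp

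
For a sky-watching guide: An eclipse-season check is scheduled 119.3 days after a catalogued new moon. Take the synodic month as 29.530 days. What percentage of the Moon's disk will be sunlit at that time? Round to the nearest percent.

2%

Reduce mod P: 119.3 − 4×29.530 = 1.18 d into the current lunation.
The Moon has covered 1.18/29.530 of its cycle, so θ ≈ 360° × 1.18/29.530 = 14.4°.
With cos θ = 0.969, the lit fraction is (1 − 0.969)/2 ≈ 0.016, so 2%.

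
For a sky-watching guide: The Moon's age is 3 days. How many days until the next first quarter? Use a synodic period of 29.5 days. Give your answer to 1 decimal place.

First quarter is 0.25 of the way through the cycle: age 0.25 × 29.5 = 7.375 d.
That is 7.375 − 3 = 4.375 days ahead.

4.4 days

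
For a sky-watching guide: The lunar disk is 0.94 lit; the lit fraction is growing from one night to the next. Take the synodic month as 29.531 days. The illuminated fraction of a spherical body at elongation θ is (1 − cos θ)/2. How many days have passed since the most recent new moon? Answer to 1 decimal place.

12.4 days

Invert f = (1 − cos θ)/2 to get cos θ = 1 − 2(0.94) = -0.880, hence θ₀ = arccos -0.880 = 151.6°.
Before full moon the principal value applies: θ = 151.6°.
At 360°/29.531 d per day, 151.6° corresponds to 12.44 days.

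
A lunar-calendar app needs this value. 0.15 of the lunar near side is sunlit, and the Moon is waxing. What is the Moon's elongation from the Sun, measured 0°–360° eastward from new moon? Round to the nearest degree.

cos θ = 1 − 2f = 0.700, giving a principal value of 45.6°.
Before full moon the principal value applies: θ = 45.6°.

46°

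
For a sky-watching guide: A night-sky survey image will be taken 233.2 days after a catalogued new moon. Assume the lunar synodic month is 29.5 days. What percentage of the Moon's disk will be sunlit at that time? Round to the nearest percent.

9%

233.2/29.5 = 7.905 lunations, so 7 complete cycles and 26.70 d into the next.
Phase angle: θ = 360°·(26.70 d)/(29.5 d) = 325.8°.
Illuminated fraction = (1 − cos 325.8°)/2 = (1 − 0.827)/2 ≈ 0.086, so 9%.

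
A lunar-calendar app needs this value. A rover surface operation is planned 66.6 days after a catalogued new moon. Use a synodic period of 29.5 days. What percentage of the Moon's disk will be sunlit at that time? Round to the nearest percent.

52%

Reduce mod P: 66.6 − 2×29.5 = 7.60 d into the current lunation.
Elongation θ = 360° × 7.60/29.5 ≈ 92.7°.
cos 92.7° = (-0.048), so f = (1 − (-0.048))/2 = 0.524, so 52%.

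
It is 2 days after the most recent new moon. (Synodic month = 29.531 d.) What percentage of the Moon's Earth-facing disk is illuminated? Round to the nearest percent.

Phase angle: θ = 360°·(2 d)/(29.531 d) = 24.4°.
With cos θ = 0.911, the lit fraction is (1 − 0.911)/2 ≈ 0.045, so 4%.

4%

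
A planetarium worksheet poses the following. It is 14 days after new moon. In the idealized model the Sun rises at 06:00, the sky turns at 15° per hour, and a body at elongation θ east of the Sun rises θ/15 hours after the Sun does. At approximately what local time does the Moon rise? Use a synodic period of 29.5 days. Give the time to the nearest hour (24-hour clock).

Phase angle: θ = 360°·(14 d)/(29.5 d) = 170.8°.
Delay after the Sun = 170.8° / (15°/h) ≈ 11.39 h.
06:00 + 11.39 h ≈ 17:23 → 17:00 to the nearest hour.

17:00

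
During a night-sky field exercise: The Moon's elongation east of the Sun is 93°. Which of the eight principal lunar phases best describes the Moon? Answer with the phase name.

first quarter

93° lies in the first quarter sector of the 8-phase cycle.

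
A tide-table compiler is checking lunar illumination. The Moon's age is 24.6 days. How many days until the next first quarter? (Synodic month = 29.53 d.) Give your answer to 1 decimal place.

First quarter is 0.25 of the way through the cycle: age 0.25 × 29.53 = 7.383 d.
This lunation's first quarter (7.383 d) has passed, so add one period: 36.913 − 24.6 = 12.312 days.

12.3 days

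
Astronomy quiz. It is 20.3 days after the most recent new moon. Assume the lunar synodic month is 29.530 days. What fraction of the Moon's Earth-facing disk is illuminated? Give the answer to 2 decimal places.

Phase angle: θ = 360°·(20.3 d)/(29.530 d) = 247.5°.
With cos θ = (-0.383), the lit fraction is (1 − (-0.383))/2 ≈ 0.692.

0.69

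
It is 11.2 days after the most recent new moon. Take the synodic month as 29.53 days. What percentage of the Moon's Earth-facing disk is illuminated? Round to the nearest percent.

86%

Phase angle: θ = 360°·(11.2 d)/(29.53 d) = 136.5°.
cos 136.5° = (-0.726), so f = (1 − (-0.726))/2 = 0.863, so 86%.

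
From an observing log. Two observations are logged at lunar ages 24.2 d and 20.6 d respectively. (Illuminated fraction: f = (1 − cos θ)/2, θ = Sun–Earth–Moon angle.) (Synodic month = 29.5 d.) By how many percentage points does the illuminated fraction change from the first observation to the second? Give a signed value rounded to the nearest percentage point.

First observation: θ = 360°·24.2/29.5 = 295.3°, so f = 0.286.
Second observation: θ = 251.4°, f = 0.660.
Δf = 0.660 − 0.286 = +0.373, i.e. +37 pp.

+37 pp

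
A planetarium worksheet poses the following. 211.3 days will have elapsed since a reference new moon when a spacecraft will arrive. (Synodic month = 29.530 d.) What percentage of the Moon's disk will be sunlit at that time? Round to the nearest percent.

211.3 d spans 7 complete synodic months (7 × 29.530 = 206.71 d) plus 4.59 d.
Phase angle: θ = 360°·(4.59 d)/(29.530 d) = 56.0°.
Illuminated fraction = (1 − cos 56.0°)/2 = (1 − 0.560)/2 ≈ 0.220, so 22%.

22%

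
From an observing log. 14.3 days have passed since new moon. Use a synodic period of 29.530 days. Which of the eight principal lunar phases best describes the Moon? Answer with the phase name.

full moon

At 14.3/29.530 of the cycle, θ ≈ 174° — the full moon range.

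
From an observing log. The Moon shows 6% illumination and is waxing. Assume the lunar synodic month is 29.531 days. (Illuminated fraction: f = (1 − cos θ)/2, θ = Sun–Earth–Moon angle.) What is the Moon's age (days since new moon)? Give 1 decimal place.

2.3 days

From f = (1 − cos θ)/2: cos θ = 1 − 2×0.06 = 0.880; arccos → 28.4°.
Waxing ⇒ before full, so θ = 28.4°.
At 360°/29.531 d per day, 28.4° corresponds to 2.33 days.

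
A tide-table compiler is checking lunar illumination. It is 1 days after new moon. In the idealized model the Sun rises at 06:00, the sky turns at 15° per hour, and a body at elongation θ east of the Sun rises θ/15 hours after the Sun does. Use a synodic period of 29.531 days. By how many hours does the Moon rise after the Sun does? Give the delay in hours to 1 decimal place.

Phase angle: θ = 360°·(1 d)/(29.531 d) = 12.2°.
At 15° of sky rotation per hour, 12.2° corresponds to a 0.81 h lag.
So the Moon rises 0.81 h after the Sun.

0.8 h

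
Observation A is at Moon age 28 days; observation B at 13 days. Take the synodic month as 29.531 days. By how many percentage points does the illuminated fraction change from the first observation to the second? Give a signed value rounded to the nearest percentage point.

First observation: θ = 360°·28/29.531 = 341.3°, so f = 0.026.
Second observation: θ = 158.5°, f = 0.965.
Δf = 0.965 − 0.026 = +0.939, i.e. +94 pp.

+94 percentage points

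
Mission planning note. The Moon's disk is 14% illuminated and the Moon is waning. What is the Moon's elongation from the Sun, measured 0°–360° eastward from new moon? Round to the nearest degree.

316°

cos θ = 1 − 2f = 0.720, giving a principal value of 43.9°.
Since the Moon is past full (waning), take the reflex angle: θ = 360° − 43.9° = 316.1°.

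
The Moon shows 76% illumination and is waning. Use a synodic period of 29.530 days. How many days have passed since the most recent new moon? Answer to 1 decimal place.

19.6 days

Invert f = (1 − cos θ)/2 to get cos θ = 1 − 2(0.76) = -0.520, hence θ₀ = arccos -0.520 = 121.3°.
A waning Moon lies in 180°–360°, so θ = 360° − 121.3° = 238.7°.
At 360°/29.530 d per day, 238.7° corresponds to 19.58 days.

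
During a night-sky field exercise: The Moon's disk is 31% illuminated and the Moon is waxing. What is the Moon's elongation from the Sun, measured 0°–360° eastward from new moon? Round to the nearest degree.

From f = (1 − cos θ)/2: cos θ = 1 − 2×0.31 = 0.380; arccos → 67.7°.
Before full moon the principal value applies: θ = 67.7°.

68°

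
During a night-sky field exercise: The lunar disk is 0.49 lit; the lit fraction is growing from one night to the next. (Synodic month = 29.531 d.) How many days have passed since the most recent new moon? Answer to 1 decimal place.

7.3 days

Invert f = (1 − cos θ)/2 to get cos θ = 1 − 2(0.49) = 0.020, hence θ₀ = arccos 0.020 = 88.9°.
Waxing ⇒ before full, so θ = 88.9°.
At 360°/29.531 d per day, 88.9° corresponds to 7.29 days.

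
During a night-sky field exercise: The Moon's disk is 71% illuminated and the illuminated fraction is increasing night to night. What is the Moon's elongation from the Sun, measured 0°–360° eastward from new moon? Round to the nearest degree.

115°

cos θ = 1 − 2f = -0.420, giving a principal value of 114.8°.
The Moon is waxing (0°–180°), so θ = 114.8° directly.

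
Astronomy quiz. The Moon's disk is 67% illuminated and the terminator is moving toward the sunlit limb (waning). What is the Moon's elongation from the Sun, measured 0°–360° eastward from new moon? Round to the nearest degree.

Invert f = (1 − cos θ)/2 to get cos θ = 1 − 2(0.67) = -0.340, hence θ₀ = arccos -0.340 = 109.9°.
Waning ⇒ past full, so θ = 360° − 109.9° = 250.1°.

250°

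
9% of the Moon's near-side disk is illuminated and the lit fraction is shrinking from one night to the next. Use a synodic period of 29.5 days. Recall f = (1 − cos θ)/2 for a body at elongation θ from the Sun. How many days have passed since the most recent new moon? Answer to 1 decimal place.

26.6 days

cos θ = 1 − 2f = 0.820, giving a principal value of 34.9°.
A waning Moon lies in 180°–360°, so θ = 360° − 34.9° = 325.1°.
Age = 29.5 × 325.1°/360° ≈ 26.64 days.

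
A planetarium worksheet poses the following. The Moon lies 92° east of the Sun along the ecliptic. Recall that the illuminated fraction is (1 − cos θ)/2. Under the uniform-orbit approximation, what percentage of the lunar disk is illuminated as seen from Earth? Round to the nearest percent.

52%

f = (1 − cos 92°)/2 = (1 − (-0.035))/2 ≈ 0.517, i.e. 52%.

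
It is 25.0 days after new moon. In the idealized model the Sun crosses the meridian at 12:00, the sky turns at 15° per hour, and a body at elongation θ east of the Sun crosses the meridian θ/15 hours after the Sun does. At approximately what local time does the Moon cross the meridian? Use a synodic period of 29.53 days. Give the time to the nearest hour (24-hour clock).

08:00

Phase angle: θ = 360°·(25.0 d)/(29.53 d) = 304.8°.
The Moon trails the Sun by θ/15 = 304.8/15 ≈ 20.32 hours.
12:00 + 20.32 h ≈ 08:19 → 08:00 to the nearest hour.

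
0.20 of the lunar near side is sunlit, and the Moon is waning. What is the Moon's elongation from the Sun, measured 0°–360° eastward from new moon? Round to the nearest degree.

307°

Invert f = (1 − cos θ)/2 to get cos θ = 1 − 2(0.20) = 0.600, hence θ₀ = arccos 0.600 = 53.1°.
Waning ⇒ past full, so θ = 360° − 53.1° = 306.9°.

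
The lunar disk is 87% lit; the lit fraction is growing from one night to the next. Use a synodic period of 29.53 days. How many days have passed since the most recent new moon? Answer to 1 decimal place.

11.3 days

From f = (1 − cos θ)/2: cos θ = 1 − 2×0.87 = -0.740; arccos → 137.7°.
Before full moon the principal value applies: θ = 137.7°.
At 360°/29.53 d per day, 137.7° corresponds to 11.30 days.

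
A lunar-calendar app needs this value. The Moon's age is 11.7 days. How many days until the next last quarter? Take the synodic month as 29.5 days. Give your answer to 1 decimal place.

10.4 days

Last quarter occurs at elongation 270°, i.e. at age 29.5 × 270/360 = 22.125 d.
That is 22.125 − 11.7 = 10.425 days ahead.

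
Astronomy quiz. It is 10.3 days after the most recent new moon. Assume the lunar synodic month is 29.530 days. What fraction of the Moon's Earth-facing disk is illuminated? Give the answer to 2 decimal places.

Phase angle: θ = 360°·(10.3 d)/(29.530 d) = 125.6°.
cos 125.6° = (-0.582), so f = (1 − (-0.582))/2 = 0.791.

0.79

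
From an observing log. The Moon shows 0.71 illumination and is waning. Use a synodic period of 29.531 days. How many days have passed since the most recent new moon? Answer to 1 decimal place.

20.1 days

cos θ = 1 − 2f = -0.420, giving a principal value of 114.8°.
A waning Moon lies in 180°–360°, so θ = 360° − 114.8° = 245.2°.
At 360°/29.531 d per day, 245.2° corresponds to 20.11 days.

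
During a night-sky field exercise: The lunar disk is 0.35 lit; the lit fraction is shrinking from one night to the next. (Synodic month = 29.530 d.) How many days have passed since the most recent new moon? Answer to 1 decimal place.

23.6 days

From f = (1 − cos θ)/2: cos θ = 1 − 2×0.35 = 0.300; arccos → 72.5°.
Since the Moon is past full (waning), take the reflex angle: θ = 360° − 72.5° = 287.5°.
That fraction of the synodic month is 287.5/360 × 29.530 d ≈ 23.58 d.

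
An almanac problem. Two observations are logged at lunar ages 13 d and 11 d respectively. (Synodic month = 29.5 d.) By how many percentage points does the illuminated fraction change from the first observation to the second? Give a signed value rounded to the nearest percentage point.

First observation: θ = 360°·13/29.5 = 158.6°, so f = 0.966.
Second observation: θ = 134.2°, f = 0.849.
Δf = 0.849 − 0.966 = -0.117, i.e. -12 pp.

-12 percentage points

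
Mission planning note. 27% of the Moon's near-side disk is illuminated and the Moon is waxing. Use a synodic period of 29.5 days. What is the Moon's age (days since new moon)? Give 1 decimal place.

5.1 days

From f = (1 − cos θ)/2: cos θ = 1 − 2×0.27 = 0.460; arccos → 62.6°.
The Moon is waxing (0°–180°), so θ = 62.6° directly.
That fraction of the synodic month is 62.6/360 × 29.5 d ≈ 5.13 d.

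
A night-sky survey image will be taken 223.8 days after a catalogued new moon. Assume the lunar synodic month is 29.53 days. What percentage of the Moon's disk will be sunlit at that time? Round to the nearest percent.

Reduce mod P: 223.8 − 7×29.53 = 17.09 d into the current lunation.
Phase angle: θ = 360°·(17.09 d)/(29.53 d) = 208.3°.
cos 208.3° = (-0.880), so f = (1 − (-0.880))/2 = 0.940, so 94%.

94%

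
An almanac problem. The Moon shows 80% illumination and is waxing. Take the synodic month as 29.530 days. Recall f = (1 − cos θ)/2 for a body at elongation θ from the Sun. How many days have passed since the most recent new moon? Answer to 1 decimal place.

10.4 days

Invert f = (1 − cos θ)/2 to get cos θ = 1 − 2(0.80) = -0.600, hence θ₀ = arccos -0.600 = 126.9°.
Waxing ⇒ before full, so θ = 126.9°.
That fraction of the synodic month is 126.9/360 × 29.530 d ≈ 10.41 d.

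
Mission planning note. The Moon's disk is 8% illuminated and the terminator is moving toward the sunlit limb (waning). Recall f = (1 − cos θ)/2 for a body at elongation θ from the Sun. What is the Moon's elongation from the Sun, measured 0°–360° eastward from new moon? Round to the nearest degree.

From f = (1 − cos θ)/2: cos θ = 1 − 2×0.08 = 0.840; arccos → 32.9°.
Since the Moon is past full (waning), take the reflex angle: θ = 360° − 32.9° = 327.1°.

327°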